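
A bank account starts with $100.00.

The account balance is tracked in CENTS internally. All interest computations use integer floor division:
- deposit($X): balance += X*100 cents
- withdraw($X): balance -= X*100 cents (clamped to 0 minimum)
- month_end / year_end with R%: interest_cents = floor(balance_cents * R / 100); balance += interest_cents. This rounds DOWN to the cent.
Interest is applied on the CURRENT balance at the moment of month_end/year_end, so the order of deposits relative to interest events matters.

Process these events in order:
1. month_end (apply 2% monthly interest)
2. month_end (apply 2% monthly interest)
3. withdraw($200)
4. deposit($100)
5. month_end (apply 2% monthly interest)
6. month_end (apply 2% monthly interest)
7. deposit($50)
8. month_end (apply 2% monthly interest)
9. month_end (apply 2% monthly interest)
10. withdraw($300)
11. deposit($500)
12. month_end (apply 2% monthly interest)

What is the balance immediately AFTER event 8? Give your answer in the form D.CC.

After 1 (month_end (apply 2% monthly interest)): balance=$102.00 total_interest=$2.00
After 2 (month_end (apply 2% monthly interest)): balance=$104.04 total_interest=$4.04
After 3 (withdraw($200)): balance=$0.00 total_interest=$4.04
After 4 (deposit($100)): balance=$100.00 total_interest=$4.04
After 5 (month_end (apply 2% monthly interest)): balance=$102.00 total_interest=$6.04
After 6 (month_end (apply 2% monthly interest)): balance=$104.04 total_interest=$8.08
After 7 (deposit($50)): balance=$154.04 total_interest=$8.08
After 8 (month_end (apply 2% monthly interest)): balance=$157.12 total_interest=$11.16

Answer: 157.12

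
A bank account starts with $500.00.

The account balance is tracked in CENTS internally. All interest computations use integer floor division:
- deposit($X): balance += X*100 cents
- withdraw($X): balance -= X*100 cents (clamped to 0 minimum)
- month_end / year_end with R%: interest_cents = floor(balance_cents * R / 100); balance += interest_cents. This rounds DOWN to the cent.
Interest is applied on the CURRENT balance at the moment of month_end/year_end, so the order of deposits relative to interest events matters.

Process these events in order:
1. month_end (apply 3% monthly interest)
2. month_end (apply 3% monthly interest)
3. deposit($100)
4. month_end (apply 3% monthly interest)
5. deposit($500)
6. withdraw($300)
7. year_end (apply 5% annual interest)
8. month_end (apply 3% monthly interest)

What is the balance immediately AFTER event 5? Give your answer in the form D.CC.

Answer: 1149.36

Derivation:
After 1 (month_end (apply 3% monthly interest)): balance=$515.00 total_interest=$15.00
After 2 (month_end (apply 3% monthly interest)): balance=$530.45 total_interest=$30.45
After 3 (deposit($100)): balance=$630.45 total_interest=$30.45
After 4 (month_end (apply 3% monthly interest)): balance=$649.36 total_interest=$49.36
After 5 (deposit($500)): balance=$1149.36 total_interest=$49.36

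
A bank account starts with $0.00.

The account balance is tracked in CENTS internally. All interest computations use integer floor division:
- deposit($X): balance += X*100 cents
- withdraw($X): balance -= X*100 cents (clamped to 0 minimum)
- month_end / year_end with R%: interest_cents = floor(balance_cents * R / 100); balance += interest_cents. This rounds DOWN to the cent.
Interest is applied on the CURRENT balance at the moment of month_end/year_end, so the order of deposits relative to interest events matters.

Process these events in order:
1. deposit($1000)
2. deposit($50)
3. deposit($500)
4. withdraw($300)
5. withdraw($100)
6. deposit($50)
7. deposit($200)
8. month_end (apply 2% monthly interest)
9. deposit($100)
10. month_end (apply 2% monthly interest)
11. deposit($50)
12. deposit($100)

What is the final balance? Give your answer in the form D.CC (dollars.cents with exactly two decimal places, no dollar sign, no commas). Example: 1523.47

After 1 (deposit($1000)): balance=$1000.00 total_interest=$0.00
After 2 (deposit($50)): balance=$1050.00 total_interest=$0.00
After 3 (deposit($500)): balance=$1550.00 total_interest=$0.00
After 4 (withdraw($300)): balance=$1250.00 total_interest=$0.00
After 5 (withdraw($100)): balance=$1150.00 total_interest=$0.00
After 6 (deposit($50)): balance=$1200.00 total_interest=$0.00
After 7 (deposit($200)): balance=$1400.00 total_interest=$0.00
After 8 (month_end (apply 2% monthly interest)): balance=$1428.00 total_interest=$28.00
After 9 (deposit($100)): balance=$1528.00 total_interest=$28.00
After 10 (month_end (apply 2% monthly interest)): balance=$1558.56 total_interest=$58.56
After 11 (deposit($50)): balance=$1608.56 total_interest=$58.56
After 12 (deposit($100)): balance=$1708.56 total_interest=$58.56

Answer: 1708.56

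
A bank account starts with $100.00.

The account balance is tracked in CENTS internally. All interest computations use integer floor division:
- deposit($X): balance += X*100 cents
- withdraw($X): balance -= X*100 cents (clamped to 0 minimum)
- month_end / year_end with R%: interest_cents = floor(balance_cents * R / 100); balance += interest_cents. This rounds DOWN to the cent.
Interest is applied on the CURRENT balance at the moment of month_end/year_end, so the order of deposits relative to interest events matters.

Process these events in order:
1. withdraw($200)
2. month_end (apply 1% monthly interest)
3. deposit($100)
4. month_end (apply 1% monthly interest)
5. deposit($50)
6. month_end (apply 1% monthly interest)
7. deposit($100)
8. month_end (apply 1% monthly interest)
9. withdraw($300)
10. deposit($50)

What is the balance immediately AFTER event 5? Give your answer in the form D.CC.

After 1 (withdraw($200)): balance=$0.00 total_interest=$0.00
After 2 (month_end (apply 1% monthly interest)): balance=$0.00 total_interest=$0.00
After 3 (deposit($100)): balance=$100.00 total_interest=$0.00
After 4 (month_end (apply 1% monthly interest)): balance=$101.00 total_interest=$1.00
After 5 (deposit($50)): balance=$151.00 total_interest=$1.00

Answer: 151.00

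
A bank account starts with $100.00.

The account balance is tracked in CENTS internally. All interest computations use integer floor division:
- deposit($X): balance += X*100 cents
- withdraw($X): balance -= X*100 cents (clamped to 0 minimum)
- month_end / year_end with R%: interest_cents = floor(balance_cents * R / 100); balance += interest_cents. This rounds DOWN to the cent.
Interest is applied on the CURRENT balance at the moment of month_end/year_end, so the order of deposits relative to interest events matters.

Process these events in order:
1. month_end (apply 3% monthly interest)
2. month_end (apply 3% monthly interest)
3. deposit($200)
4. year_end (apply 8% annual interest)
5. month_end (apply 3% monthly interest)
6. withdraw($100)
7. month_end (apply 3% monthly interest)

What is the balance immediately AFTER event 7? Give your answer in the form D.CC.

Answer: 247.69

Derivation:
After 1 (month_end (apply 3% monthly interest)): balance=$103.00 total_interest=$3.00
After 2 (month_end (apply 3% monthly interest)): balance=$106.09 total_interest=$6.09
After 3 (deposit($200)): balance=$306.09 total_interest=$6.09
After 4 (year_end (apply 8% annual interest)): balance=$330.57 total_interest=$30.57
After 5 (month_end (apply 3% monthly interest)): balance=$340.48 total_interest=$40.48
After 6 (withdraw($100)): balance=$240.48 total_interest=$40.48
After 7 (month_end (apply 3% monthly interest)): balance=$247.69 total_interest=$47.69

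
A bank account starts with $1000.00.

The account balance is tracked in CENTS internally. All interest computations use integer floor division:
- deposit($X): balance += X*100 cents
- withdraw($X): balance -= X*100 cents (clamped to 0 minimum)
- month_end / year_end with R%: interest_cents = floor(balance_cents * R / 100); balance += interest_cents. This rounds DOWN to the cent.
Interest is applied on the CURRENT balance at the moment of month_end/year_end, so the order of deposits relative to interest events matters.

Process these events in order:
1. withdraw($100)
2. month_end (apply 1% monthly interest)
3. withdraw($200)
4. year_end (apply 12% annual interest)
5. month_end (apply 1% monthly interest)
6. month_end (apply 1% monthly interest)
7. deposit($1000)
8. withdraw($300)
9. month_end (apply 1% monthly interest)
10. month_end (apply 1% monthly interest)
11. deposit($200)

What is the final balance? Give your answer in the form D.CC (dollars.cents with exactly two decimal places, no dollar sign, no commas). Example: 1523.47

Answer: 1740.39

Derivation:
After 1 (withdraw($100)): balance=$900.00 total_interest=$0.00
After 2 (month_end (apply 1% monthly interest)): balance=$909.00 total_interest=$9.00
After 3 (withdraw($200)): balance=$709.00 total_interest=$9.00
After 4 (year_end (apply 12% annual interest)): balance=$794.08 total_interest=$94.08
After 5 (month_end (apply 1% monthly interest)): balance=$802.02 total_interest=$102.02
After 6 (month_end (apply 1% monthly interest)): balance=$810.04 total_interest=$110.04
After 7 (deposit($1000)): balance=$1810.04 total_interest=$110.04
After 8 (withdraw($300)): balance=$1510.04 total_interest=$110.04
After 9 (month_end (apply 1% monthly interest)): balance=$1525.14 total_interest=$125.14
After 10 (month_end (apply 1% monthly interest)): balance=$1540.39 total_interest=$140.39
After 11 (deposit($200)): balance=$1740.39 total_interest=$140.39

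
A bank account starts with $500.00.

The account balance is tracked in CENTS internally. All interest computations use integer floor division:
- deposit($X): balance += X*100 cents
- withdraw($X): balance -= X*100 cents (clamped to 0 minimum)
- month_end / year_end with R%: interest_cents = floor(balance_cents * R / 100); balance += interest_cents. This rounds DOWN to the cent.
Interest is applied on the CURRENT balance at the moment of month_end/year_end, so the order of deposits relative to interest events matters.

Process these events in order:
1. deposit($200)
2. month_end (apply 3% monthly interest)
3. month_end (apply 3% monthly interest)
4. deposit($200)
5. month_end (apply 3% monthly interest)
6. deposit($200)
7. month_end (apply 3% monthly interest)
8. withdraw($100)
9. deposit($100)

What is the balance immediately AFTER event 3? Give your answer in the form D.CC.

After 1 (deposit($200)): balance=$700.00 total_interest=$0.00
After 2 (month_end (apply 3% monthly interest)): balance=$721.00 total_interest=$21.00
After 3 (month_end (apply 3% monthly interest)): balance=$742.63 total_interest=$42.63

Answer: 742.63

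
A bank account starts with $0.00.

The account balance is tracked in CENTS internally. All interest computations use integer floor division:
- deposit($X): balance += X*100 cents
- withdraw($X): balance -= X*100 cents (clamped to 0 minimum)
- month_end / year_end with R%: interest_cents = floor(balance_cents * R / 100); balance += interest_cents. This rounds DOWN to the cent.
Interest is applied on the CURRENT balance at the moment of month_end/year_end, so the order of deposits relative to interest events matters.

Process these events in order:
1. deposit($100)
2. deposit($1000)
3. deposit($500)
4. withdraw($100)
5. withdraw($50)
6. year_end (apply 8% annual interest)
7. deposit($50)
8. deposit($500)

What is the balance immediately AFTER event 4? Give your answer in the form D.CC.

After 1 (deposit($100)): balance=$100.00 total_interest=$0.00
After 2 (deposit($1000)): balance=$1100.00 total_interest=$0.00
After 3 (deposit($500)): balance=$1600.00 total_interest=$0.00
After 4 (withdraw($100)): balance=$1500.00 total_interest=$0.00

Answer: 1500.00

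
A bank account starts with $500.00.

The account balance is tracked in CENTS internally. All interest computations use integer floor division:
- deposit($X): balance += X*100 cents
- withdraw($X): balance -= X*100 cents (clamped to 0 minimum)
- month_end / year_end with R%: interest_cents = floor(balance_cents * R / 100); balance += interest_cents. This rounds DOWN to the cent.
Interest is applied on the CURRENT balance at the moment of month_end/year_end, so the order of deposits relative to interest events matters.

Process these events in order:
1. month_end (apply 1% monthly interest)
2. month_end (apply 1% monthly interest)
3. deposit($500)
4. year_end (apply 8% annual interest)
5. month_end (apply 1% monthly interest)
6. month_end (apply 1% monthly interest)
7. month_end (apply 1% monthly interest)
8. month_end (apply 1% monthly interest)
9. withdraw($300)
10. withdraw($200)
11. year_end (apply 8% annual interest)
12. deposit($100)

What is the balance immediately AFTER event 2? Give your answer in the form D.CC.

Answer: 510.05

Derivation:
After 1 (month_end (apply 1% monthly interest)): balance=$505.00 total_interest=$5.00
After 2 (month_end (apply 1% monthly interest)): balance=$510.05 total_interest=$10.05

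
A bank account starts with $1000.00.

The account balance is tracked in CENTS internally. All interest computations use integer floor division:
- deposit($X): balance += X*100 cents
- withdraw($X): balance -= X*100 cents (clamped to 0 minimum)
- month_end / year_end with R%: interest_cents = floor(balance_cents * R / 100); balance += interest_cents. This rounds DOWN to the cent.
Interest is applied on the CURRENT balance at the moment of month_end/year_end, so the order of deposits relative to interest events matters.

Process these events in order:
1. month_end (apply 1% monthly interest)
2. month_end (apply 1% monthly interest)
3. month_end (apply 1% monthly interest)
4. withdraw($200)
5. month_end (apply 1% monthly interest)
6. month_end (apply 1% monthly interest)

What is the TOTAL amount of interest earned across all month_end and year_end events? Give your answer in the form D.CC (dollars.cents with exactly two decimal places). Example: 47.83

Answer: 46.98

Derivation:
After 1 (month_end (apply 1% monthly interest)): balance=$1010.00 total_interest=$10.00
After 2 (month_end (apply 1% monthly interest)): balance=$1020.10 total_interest=$20.10
After 3 (month_end (apply 1% monthly interest)): balance=$1030.30 total_interest=$30.30
After 4 (withdraw($200)): balance=$830.30 total_interest=$30.30
After 5 (month_end (apply 1% monthly interest)): balance=$838.60 total_interest=$38.60
After 6 (month_end (apply 1% monthly interest)): balance=$846.98 total_interest=$46.98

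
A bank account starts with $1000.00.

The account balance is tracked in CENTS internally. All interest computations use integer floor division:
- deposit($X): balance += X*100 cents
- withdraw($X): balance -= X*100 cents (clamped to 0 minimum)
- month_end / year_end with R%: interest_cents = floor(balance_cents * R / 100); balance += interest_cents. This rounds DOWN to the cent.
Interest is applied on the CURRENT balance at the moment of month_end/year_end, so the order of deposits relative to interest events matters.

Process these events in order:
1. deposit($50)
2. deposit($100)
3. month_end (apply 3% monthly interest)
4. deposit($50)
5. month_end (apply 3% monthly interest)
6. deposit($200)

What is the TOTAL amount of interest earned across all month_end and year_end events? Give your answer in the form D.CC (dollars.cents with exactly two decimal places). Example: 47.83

Answer: 71.53

Derivation:
After 1 (deposit($50)): balance=$1050.00 total_interest=$0.00
After 2 (deposit($100)): balance=$1150.00 total_interest=$0.00
After 3 (month_end (apply 3% monthly interest)): balance=$1184.50 total_interest=$34.50
After 4 (deposit($50)): balance=$1234.50 total_interest=$34.50
After 5 (month_end (apply 3% monthly interest)): balance=$1271.53 total_interest=$71.53
After 6 (deposit($200)): balance=$1471.53 total_interest=$71.53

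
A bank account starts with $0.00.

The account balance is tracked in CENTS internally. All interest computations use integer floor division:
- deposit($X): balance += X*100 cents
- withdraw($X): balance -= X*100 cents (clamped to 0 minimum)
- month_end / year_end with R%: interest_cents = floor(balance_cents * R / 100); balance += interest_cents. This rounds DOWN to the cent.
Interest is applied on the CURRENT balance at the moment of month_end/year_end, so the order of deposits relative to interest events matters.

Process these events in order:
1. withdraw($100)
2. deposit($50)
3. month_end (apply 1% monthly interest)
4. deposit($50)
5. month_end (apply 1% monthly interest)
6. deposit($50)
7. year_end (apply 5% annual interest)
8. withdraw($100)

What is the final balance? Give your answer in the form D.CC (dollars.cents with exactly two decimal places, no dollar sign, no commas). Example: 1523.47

After 1 (withdraw($100)): balance=$0.00 total_interest=$0.00
After 2 (deposit($50)): balance=$50.00 total_interest=$0.00
After 3 (month_end (apply 1% monthly interest)): balance=$50.50 total_interest=$0.50
After 4 (deposit($50)): balance=$100.50 total_interest=$0.50
After 5 (month_end (apply 1% monthly interest)): balance=$101.50 total_interest=$1.50
After 6 (deposit($50)): balance=$151.50 total_interest=$1.50
After 7 (year_end (apply 5% annual interest)): balance=$159.07 total_interest=$9.07
After 8 (withdraw($100)): balance=$59.07 total_interest=$9.07

Answer: 59.07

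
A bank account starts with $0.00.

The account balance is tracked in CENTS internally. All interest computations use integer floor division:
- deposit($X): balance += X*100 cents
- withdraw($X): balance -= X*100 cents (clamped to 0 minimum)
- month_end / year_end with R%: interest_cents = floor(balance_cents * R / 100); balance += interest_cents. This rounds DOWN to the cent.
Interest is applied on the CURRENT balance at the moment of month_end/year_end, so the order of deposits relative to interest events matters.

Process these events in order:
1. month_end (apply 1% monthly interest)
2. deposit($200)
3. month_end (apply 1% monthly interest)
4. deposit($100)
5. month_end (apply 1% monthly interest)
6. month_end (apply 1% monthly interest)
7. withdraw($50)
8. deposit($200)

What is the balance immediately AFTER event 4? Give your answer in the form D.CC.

Answer: 302.00

Derivation:
After 1 (month_end (apply 1% monthly interest)): balance=$0.00 total_interest=$0.00
After 2 (deposit($200)): balance=$200.00 total_interest=$0.00
After 3 (month_end (apply 1% monthly interest)): balance=$202.00 total_interest=$2.00
After 4 (deposit($100)): balance=$302.00 total_interest=$2.00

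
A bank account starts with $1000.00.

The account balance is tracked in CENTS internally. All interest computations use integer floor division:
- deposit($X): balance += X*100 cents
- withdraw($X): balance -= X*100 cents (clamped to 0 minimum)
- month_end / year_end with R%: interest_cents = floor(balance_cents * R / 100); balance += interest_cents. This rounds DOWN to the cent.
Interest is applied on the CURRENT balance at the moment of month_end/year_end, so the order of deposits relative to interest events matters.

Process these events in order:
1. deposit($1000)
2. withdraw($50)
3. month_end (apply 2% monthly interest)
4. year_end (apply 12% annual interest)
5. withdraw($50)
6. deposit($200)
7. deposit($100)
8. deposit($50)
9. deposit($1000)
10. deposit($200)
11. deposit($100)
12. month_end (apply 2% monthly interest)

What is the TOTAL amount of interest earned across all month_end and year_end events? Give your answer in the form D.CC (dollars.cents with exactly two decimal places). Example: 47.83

Answer: 354.23

Derivation:
After 1 (deposit($1000)): balance=$2000.00 total_interest=$0.00
After 2 (withdraw($50)): balance=$1950.00 total_interest=$0.00
After 3 (month_end (apply 2% monthly interest)): balance=$1989.00 total_interest=$39.00
After 4 (year_end (apply 12% annual interest)): balance=$2227.68 total_interest=$277.68
After 5 (withdraw($50)): balance=$2177.68 total_interest=$277.68
After 6 (deposit($200)): balance=$2377.68 total_interest=$277.68
After 7 (deposit($100)): balance=$2477.68 total_interest=$277.68
After 8 (deposit($50)): balance=$2527.68 total_interest=$277.68
After 9 (deposit($1000)): balance=$3527.68 total_interest=$277.68
After 10 (deposit($200)): balance=$3727.68 total_interest=$277.68
After 11 (deposit($100)): balance=$3827.68 total_interest=$277.68
After 12 (month_end (apply 2% monthly interest)): balance=$3904.23 total_interest=$354.23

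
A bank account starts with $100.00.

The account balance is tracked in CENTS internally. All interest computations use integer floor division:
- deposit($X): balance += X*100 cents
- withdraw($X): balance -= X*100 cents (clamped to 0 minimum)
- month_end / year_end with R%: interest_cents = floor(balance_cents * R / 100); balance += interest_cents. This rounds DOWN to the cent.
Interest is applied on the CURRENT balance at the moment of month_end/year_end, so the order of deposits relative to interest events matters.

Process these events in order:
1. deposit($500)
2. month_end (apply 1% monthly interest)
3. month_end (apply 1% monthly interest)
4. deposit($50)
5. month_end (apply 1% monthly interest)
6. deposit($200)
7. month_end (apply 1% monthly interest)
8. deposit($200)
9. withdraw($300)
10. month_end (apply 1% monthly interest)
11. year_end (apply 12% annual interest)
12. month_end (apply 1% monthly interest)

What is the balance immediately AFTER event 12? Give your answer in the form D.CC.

Answer: 888.13

Derivation:
After 1 (deposit($500)): balance=$600.00 total_interest=$0.00
After 2 (month_end (apply 1% monthly interest)): balance=$606.00 total_interest=$6.00
After 3 (month_end (apply 1% monthly interest)): balance=$612.06 total_interest=$12.06
After 4 (deposit($50)): balance=$662.06 total_interest=$12.06
After 5 (month_end (apply 1% monthly interest)): balance=$668.68 total_interest=$18.68
After 6 (deposit($200)): balance=$868.68 total_interest=$18.68
After 7 (month_end (apply 1% monthly interest)): balance=$877.36 total_interest=$27.36
After 8 (deposit($200)): balance=$1077.36 total_interest=$27.36
After 9 (withdraw($300)): balance=$777.36 total_interest=$27.36
After 10 (month_end (apply 1% monthly interest)): balance=$785.13 total_interest=$35.13
After 11 (year_end (apply 12% annual interest)): balance=$879.34 total_interest=$129.34
After 12 (month_end (apply 1% monthly interest)): balance=$888.13 total_interest=$138.13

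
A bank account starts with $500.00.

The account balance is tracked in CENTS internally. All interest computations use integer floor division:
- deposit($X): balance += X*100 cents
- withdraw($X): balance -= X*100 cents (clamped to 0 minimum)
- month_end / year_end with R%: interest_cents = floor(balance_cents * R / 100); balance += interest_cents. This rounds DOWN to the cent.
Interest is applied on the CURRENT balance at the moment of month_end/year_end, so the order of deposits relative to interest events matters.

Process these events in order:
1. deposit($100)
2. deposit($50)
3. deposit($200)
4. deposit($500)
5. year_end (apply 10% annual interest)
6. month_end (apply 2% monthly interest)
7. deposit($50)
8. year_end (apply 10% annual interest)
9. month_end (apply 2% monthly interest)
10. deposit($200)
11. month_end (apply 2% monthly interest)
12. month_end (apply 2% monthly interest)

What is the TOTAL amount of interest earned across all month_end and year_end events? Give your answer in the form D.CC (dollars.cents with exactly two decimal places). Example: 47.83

After 1 (deposit($100)): balance=$600.00 total_interest=$0.00
After 2 (deposit($50)): balance=$650.00 total_interest=$0.00
After 3 (deposit($200)): balance=$850.00 total_interest=$0.00
After 4 (deposit($500)): balance=$1350.00 total_interest=$0.00
After 5 (year_end (apply 10% annual interest)): balance=$1485.00 total_interest=$135.00
After 6 (month_end (apply 2% monthly interest)): balance=$1514.70 total_interest=$164.70
After 7 (deposit($50)): balance=$1564.70 total_interest=$164.70
After 8 (year_end (apply 10% annual interest)): balance=$1721.17 total_interest=$321.17
After 9 (month_end (apply 2% monthly interest)): balance=$1755.59 total_interest=$355.59
After 10 (deposit($200)): balance=$1955.59 total_interest=$355.59
After 11 (month_end (apply 2% monthly interest)): balance=$1994.70 total_interest=$394.70
After 12 (month_end (apply 2% monthly interest)): balance=$2034.59 total_interest=$434.59

Answer: 434.59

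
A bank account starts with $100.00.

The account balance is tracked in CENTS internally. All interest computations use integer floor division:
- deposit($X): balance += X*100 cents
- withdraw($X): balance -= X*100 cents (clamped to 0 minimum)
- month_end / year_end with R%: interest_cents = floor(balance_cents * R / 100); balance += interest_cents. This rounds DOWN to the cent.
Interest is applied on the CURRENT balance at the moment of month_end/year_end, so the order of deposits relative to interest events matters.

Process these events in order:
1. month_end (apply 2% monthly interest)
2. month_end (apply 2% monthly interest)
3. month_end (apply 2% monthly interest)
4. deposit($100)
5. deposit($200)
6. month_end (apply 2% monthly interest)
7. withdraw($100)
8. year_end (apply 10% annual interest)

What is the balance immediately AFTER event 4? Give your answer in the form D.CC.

Answer: 206.12

Derivation:
After 1 (month_end (apply 2% monthly interest)): balance=$102.00 total_interest=$2.00
After 2 (month_end (apply 2% monthly interest)): balance=$104.04 total_interest=$4.04
After 3 (month_end (apply 2% monthly interest)): balance=$106.12 total_interest=$6.12
After 4 (deposit($100)): balance=$206.12 total_interest=$6.12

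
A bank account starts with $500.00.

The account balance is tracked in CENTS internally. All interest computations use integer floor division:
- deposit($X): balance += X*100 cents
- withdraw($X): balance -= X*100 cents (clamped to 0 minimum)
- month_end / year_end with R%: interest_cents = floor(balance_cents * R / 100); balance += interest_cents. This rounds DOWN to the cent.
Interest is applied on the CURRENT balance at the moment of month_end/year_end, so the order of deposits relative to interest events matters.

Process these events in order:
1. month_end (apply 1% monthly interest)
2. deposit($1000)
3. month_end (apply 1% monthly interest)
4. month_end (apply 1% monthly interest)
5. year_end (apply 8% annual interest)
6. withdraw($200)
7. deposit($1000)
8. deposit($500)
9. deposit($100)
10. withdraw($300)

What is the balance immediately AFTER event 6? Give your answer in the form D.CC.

Answer: 1458.07

Derivation:
After 1 (month_end (apply 1% monthly interest)): balance=$505.00 total_interest=$5.00
After 2 (deposit($1000)): balance=$1505.00 total_interest=$5.00
After 3 (month_end (apply 1% monthly interest)): balance=$1520.05 total_interest=$20.05
After 4 (month_end (apply 1% monthly interest)): balance=$1535.25 total_interest=$35.25
After 5 (year_end (apply 8% annual interest)): balance=$1658.07 total_interest=$158.07
After 6 (withdraw($200)): balance=$1458.07 total_interest=$158.07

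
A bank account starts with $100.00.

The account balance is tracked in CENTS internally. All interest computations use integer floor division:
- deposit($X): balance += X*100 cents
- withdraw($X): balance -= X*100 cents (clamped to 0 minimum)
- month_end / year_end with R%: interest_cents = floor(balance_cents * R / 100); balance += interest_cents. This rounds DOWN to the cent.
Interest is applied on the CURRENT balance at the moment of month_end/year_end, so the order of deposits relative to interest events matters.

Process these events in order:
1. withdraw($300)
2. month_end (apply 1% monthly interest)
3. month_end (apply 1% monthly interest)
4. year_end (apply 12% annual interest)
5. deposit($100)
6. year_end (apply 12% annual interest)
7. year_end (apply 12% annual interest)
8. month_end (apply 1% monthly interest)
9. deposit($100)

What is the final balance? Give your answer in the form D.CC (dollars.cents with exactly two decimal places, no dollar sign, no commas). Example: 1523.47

After 1 (withdraw($300)): balance=$0.00 total_interest=$0.00
After 2 (month_end (apply 1% monthly interest)): balance=$0.00 total_interest=$0.00
After 3 (month_end (apply 1% monthly interest)): balance=$0.00 total_interest=$0.00
After 4 (year_end (apply 12% annual interest)): balance=$0.00 total_interest=$0.00
After 5 (deposit($100)): balance=$100.00 total_interest=$0.00
After 6 (year_end (apply 12% annual interest)): balance=$112.00 total_interest=$12.00
After 7 (year_end (apply 12% annual interest)): balance=$125.44 total_interest=$25.44
After 8 (month_end (apply 1% monthly interest)): balance=$126.69 total_interest=$26.69
After 9 (deposit($100)): balance=$226.69 total_interest=$26.69

Answer: 226.69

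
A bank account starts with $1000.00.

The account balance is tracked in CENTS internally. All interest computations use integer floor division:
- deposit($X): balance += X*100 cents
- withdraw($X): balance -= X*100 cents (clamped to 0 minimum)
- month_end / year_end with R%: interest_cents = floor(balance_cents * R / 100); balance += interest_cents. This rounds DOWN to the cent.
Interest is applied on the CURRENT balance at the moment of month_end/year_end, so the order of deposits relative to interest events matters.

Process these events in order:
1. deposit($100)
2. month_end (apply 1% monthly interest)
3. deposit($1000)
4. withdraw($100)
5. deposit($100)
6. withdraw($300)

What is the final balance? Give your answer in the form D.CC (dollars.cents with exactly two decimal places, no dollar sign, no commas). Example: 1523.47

After 1 (deposit($100)): balance=$1100.00 total_interest=$0.00
After 2 (month_end (apply 1% monthly interest)): balance=$1111.00 total_interest=$11.00
After 3 (deposit($1000)): balance=$2111.00 total_interest=$11.00
After 4 (withdraw($100)): balance=$2011.00 total_interest=$11.00
After 5 (deposit($100)): balance=$2111.00 total_interest=$11.00
After 6 (withdraw($300)): balance=$1811.00 total_interest=$11.00

Answer: 1811.00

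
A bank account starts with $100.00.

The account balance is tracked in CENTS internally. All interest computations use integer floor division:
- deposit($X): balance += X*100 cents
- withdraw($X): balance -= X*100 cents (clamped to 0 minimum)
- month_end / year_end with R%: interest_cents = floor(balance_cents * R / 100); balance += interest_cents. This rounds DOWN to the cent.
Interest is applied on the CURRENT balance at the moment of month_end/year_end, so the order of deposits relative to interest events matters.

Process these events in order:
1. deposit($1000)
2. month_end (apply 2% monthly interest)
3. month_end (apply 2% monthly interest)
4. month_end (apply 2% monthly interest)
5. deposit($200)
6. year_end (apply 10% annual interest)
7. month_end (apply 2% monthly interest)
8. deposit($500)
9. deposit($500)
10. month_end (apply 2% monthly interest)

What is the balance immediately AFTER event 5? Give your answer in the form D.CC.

Answer: 1367.32

Derivation:
After 1 (deposit($1000)): balance=$1100.00 total_interest=$0.00
After 2 (month_end (apply 2% monthly interest)): balance=$1122.00 total_interest=$22.00
After 3 (month_end (apply 2% monthly interest)): balance=$1144.44 total_interest=$44.44
After 4 (month_end (apply 2% monthly interest)): balance=$1167.32 total_interest=$67.32
After 5 (deposit($200)): balance=$1367.32 total_interest=$67.32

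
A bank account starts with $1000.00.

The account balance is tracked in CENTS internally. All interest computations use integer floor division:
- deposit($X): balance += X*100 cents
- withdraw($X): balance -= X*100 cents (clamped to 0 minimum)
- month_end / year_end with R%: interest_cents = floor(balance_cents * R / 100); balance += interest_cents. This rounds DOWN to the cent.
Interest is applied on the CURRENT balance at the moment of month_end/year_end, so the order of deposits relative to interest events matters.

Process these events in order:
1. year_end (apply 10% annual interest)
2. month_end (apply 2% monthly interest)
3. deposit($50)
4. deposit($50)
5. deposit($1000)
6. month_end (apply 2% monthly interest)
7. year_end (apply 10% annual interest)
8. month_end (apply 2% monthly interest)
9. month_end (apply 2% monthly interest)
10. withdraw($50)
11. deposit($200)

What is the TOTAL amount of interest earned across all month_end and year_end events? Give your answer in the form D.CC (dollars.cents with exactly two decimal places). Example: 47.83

After 1 (year_end (apply 10% annual interest)): balance=$1100.00 total_interest=$100.00
After 2 (month_end (apply 2% monthly interest)): balance=$1122.00 total_interest=$122.00
After 3 (deposit($50)): balance=$1172.00 total_interest=$122.00
After 4 (deposit($50)): balance=$1222.00 total_interest=$122.00
After 5 (deposit($1000)): balance=$2222.00 total_interest=$122.00
After 6 (month_end (apply 2% monthly interest)): balance=$2266.44 total_interest=$166.44
After 7 (year_end (apply 10% annual interest)): balance=$2493.08 total_interest=$393.08
After 8 (month_end (apply 2% monthly interest)): balance=$2542.94 total_interest=$442.94
After 9 (month_end (apply 2% monthly interest)): balance=$2593.79 total_interest=$493.79
After 10 (withdraw($50)): balance=$2543.79 total_interest=$493.79
After 11 (deposit($200)): balance=$2743.79 total_interest=$493.79

Answer: 493.79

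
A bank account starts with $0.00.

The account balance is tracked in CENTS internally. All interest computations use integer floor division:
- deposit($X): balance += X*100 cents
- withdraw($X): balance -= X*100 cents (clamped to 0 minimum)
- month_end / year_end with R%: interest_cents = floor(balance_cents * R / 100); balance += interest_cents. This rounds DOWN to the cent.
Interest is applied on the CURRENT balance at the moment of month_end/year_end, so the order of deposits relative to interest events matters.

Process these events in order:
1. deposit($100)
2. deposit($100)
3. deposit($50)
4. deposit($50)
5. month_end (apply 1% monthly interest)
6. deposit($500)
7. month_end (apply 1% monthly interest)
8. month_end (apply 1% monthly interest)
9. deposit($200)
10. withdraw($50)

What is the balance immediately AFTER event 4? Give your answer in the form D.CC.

Answer: 300.00

Derivation:
After 1 (deposit($100)): balance=$100.00 total_interest=$0.00
After 2 (deposit($100)): balance=$200.00 total_interest=$0.00
After 3 (deposit($50)): balance=$250.00 total_interest=$0.00
After 4 (deposit($50)): balance=$300.00 total_interest=$0.00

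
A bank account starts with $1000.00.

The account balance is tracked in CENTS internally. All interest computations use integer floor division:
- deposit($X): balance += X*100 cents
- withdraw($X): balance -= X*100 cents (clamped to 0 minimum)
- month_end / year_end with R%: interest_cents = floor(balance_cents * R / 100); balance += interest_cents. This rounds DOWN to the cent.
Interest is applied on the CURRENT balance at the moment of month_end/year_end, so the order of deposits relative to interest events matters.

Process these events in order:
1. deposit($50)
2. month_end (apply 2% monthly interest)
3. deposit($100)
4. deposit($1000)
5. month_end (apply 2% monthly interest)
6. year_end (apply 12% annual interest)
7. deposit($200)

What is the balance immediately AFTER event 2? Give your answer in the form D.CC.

Answer: 1071.00

Derivation:
After 1 (deposit($50)): balance=$1050.00 total_interest=$0.00
After 2 (month_end (apply 2% monthly interest)): balance=$1071.00 total_interest=$21.00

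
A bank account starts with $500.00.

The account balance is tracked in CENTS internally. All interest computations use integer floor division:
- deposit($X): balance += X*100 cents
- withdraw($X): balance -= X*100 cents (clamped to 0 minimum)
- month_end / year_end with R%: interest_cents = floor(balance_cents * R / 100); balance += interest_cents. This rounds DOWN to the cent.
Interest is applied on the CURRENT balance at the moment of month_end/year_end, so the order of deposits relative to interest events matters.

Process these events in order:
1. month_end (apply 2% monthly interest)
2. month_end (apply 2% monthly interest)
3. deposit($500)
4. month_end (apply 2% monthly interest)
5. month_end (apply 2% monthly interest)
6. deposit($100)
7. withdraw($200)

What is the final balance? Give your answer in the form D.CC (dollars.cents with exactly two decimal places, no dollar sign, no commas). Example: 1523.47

Answer: 961.41

Derivation:
After 1 (month_end (apply 2% monthly interest)): balance=$510.00 total_interest=$10.00
After 2 (month_end (apply 2% monthly interest)): balance=$520.20 total_interest=$20.20
After 3 (deposit($500)): balance=$1020.20 total_interest=$20.20
After 4 (month_end (apply 2% monthly interest)): balance=$1040.60 total_interest=$40.60
After 5 (month_end (apply 2% monthly interest)): balance=$1061.41 total_interest=$61.41
After 6 (deposit($100)): balance=$1161.41 total_interest=$61.41
After 7 (withdraw($200)): balance=$961.41 total_interest=$61.41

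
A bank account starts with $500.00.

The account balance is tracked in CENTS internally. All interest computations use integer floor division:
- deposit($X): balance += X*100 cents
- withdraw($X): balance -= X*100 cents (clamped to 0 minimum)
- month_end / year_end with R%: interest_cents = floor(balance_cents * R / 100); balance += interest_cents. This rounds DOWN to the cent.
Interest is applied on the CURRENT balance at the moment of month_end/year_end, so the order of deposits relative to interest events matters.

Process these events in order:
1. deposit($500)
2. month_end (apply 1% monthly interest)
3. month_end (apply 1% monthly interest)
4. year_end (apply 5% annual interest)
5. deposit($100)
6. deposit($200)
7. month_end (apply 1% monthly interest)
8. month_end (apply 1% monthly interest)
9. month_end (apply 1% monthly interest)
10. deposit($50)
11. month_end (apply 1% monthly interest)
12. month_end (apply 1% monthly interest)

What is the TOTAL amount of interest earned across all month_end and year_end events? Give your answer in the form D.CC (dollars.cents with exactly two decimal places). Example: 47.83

Answer: 142.02

Derivation:
After 1 (deposit($500)): balance=$1000.00 total_interest=$0.00
After 2 (month_end (apply 1% monthly interest)): balance=$1010.00 total_interest=$10.00
After 3 (month_end (apply 1% monthly interest)): balance=$1020.10 total_interest=$20.10
After 4 (year_end (apply 5% annual interest)): balance=$1071.10 total_interest=$71.10
After 5 (deposit($100)): balance=$1171.10 total_interest=$71.10
After 6 (deposit($200)): balance=$1371.10 total_interest=$71.10
After 7 (month_end (apply 1% monthly interest)): balance=$1384.81 total_interest=$84.81
After 8 (month_end (apply 1% monthly interest)): balance=$1398.65 total_interest=$98.65
After 9 (month_end (apply 1% monthly interest)): balance=$1412.63 total_interest=$112.63
After 10 (deposit($50)): balance=$1462.63 total_interest=$112.63
After 11 (month_end (apply 1% monthly interest)): balance=$1477.25 total_interest=$127.25
After 12 (month_end (apply 1% monthly interest)): balance=$1492.02 total_interest=$142.02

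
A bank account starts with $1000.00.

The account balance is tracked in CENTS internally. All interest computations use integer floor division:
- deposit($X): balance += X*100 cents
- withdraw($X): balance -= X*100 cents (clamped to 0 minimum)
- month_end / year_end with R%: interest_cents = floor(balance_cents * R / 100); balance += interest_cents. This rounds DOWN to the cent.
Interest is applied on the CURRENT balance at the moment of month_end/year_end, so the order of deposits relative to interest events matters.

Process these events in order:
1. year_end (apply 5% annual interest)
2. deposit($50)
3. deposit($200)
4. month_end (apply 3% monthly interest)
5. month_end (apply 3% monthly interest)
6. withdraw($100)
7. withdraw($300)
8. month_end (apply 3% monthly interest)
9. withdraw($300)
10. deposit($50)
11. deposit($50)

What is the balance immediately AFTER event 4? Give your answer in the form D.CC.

After 1 (year_end (apply 5% annual interest)): balance=$1050.00 total_interest=$50.00
After 2 (deposit($50)): balance=$1100.00 total_interest=$50.00
After 3 (deposit($200)): balance=$1300.00 total_interest=$50.00
After 4 (month_end (apply 3% monthly interest)): balance=$1339.00 total_interest=$89.00

Answer: 1339.00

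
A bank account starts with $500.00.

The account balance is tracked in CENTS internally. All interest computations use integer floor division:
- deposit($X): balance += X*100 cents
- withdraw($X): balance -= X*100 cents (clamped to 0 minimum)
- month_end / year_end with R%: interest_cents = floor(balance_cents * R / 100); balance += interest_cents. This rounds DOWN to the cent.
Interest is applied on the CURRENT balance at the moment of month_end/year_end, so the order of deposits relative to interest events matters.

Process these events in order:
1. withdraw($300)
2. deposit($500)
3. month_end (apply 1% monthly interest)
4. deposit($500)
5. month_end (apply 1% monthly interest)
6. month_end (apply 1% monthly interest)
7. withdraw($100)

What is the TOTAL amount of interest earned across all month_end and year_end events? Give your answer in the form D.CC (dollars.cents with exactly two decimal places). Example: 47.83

After 1 (withdraw($300)): balance=$200.00 total_interest=$0.00
After 2 (deposit($500)): balance=$700.00 total_interest=$0.00
After 3 (month_end (apply 1% monthly interest)): balance=$707.00 total_interest=$7.00
After 4 (deposit($500)): balance=$1207.00 total_interest=$7.00
After 5 (month_end (apply 1% monthly interest)): balance=$1219.07 total_interest=$19.07
After 6 (month_end (apply 1% monthly interest)): balance=$1231.26 total_interest=$31.26
After 7 (withdraw($100)): balance=$1131.26 total_interest=$31.26

Answer: 31.26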